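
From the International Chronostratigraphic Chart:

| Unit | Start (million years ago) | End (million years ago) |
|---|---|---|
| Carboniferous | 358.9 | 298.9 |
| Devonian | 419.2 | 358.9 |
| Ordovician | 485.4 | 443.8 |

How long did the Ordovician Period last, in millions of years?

485.4 − 443.8 = 41.6 million years.

41.6 million years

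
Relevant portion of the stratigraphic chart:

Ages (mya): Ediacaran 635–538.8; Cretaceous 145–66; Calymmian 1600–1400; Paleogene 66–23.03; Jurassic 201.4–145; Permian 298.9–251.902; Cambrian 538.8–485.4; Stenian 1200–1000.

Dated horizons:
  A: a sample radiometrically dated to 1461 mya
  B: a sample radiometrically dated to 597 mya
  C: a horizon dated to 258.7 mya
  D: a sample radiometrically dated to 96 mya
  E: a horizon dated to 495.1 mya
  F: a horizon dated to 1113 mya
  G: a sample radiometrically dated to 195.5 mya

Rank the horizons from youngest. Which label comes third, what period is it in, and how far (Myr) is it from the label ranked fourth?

Sorted youngest-first by Ma: D (96), G (195.5), C (258.7), E (495.1), B (597), F (1113), A (1461).
The third youngest is C at 258.7 Ma, which lies in 298.9–251.902 Ma: the Permian.
The fourth youngest is E at 495.1 Ma; separation = |258.7 − 495.1| = 236.4 Myr.

C, in the Permian; 236.4 million years to E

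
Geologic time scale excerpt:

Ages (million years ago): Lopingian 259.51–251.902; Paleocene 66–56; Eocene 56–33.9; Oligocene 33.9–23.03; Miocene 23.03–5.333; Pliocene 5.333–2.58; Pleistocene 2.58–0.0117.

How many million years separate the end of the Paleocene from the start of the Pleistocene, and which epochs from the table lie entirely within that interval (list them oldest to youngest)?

53.42 million years; Eocene, Oligocene, Miocene, Pliocene

End of Paleocene = 56 Ma; start of Pleistocene = 2.58 Ma.
Gap = 56 − 2.58 = 53.42 Myr.
Epochs wholly inside 56–2.58 Ma: Eocene (56–33.9), Oligocene (33.9–23.03), Miocene (23.03–5.333), Pliocene (5.333–2.58).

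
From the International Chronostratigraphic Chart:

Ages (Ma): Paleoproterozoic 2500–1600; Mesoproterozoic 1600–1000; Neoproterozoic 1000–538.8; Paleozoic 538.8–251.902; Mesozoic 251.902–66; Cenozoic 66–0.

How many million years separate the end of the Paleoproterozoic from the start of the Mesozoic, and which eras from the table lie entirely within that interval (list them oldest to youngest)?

1348.098 million years; Mesoproterozoic, Neoproterozoic, Paleozoic

End of Paleoproterozoic = 1600 Ma; start of Mesozoic = 251.902 Ma.
Gap = 1600 − 251.902 = 1348.098 Myr.
Eras wholly inside 1600–251.902 Ma: Mesoproterozoic (1600–1000), Neoproterozoic (1000–538.8), Paleozoic (538.8–251.902).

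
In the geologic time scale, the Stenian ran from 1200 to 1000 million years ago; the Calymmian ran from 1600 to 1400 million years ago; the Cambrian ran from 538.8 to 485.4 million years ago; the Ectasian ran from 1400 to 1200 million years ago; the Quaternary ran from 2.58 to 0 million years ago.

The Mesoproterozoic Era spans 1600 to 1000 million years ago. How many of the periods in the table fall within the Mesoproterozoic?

3

Periods inside 1600–1000 Ma: Calymmian, Ectasian, Stenian — 3 in total.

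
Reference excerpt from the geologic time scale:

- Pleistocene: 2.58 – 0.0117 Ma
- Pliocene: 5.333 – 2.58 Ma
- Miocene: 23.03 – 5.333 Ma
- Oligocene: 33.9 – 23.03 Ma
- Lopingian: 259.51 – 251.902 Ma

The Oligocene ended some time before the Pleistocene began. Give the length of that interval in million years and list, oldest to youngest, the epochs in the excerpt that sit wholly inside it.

End of Oligocene = 23.03 Ma; start of Pleistocene = 2.58 Ma.
Gap = 23.03 − 2.58 = 20.45 Myr.
Epochs wholly inside 23.03–2.58 Ma: Miocene (23.03–5.333), Pliocene (5.333–2.58).

20.45 million years; Miocene, Pliocene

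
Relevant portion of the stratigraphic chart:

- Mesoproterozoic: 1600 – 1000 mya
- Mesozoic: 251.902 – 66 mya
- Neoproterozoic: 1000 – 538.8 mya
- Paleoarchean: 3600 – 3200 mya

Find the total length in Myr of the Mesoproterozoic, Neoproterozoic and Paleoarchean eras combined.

1461.2 million years

Duration is start − end for each: (1600 − 1000) + (1000 − 538.8) + (3600 − 3200).
That is 600 + 461.2 + 400, which totals 1461.2 million years.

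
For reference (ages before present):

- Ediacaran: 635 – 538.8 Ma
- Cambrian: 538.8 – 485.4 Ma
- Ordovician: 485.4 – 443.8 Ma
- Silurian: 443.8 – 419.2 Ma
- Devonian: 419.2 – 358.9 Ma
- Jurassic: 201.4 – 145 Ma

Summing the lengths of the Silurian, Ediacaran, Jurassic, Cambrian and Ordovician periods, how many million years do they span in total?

272.2 million years

Duration is start − end for each: (443.8 − 419.2) + (635 − 538.8) + (201.4 − 145) + (538.8 − 485.4) + (485.4 − 443.8).
That is 24.6 + 96.2 + 56.4 + 53.4 + 41.6, which totals 272.2 million years.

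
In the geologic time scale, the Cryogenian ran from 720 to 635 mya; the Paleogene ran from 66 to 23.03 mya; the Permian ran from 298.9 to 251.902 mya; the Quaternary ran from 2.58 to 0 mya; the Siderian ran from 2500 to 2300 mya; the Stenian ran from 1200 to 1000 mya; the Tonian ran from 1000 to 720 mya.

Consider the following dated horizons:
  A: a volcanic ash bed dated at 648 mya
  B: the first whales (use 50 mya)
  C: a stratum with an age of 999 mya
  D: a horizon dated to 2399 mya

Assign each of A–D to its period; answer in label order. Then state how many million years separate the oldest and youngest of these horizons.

Match each age against the start–end ranges in the excerpt: A = 648 Ma → Cryogenian (720–635); B = 50 Ma → Paleogene (66–23.03); C = 999 Ma → Tonian (1000–720); D = 2399 Ma → Siderian (2500–2300).
The largest age is 2399 Ma and the smallest is 50 Ma; their difference is 2349 Myr.

A — Cryogenian; B — Paleogene; C — Tonian; D — Siderian; span 2349 million years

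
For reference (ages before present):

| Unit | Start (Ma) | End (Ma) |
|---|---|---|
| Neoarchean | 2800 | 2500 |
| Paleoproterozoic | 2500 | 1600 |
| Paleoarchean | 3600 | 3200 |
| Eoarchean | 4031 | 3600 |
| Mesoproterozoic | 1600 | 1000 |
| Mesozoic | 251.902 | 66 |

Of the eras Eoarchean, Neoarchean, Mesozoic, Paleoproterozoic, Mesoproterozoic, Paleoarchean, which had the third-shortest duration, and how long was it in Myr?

Durations: Eoarchean 431; Neoarchean 300; Mesozoic 185.902; Paleoproterozoic 900; Mesoproterozoic 600; Paleoarchean 400 Myr.
Sorted shortest-first: Mesozoic (185.902), Neoarchean (300), Paleoarchean (400), Eoarchean (431), Mesoproterozoic (600), Paleoproterozoic (900).
The third shortest is Paleoarchean at 400 Myr.

Paleoarchean, 400 million years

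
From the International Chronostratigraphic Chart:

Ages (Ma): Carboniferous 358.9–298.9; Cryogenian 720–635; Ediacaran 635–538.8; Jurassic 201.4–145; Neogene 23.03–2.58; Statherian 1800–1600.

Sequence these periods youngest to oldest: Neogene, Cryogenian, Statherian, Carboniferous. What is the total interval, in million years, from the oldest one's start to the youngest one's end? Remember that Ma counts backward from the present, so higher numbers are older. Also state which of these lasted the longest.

From the excerpt: Neogene 23.03–2.58; Cryogenian 720–635; Statherian 1800–1600; Carboniferous 358.9–298.9 (Ma).
Larger Ma is earlier, so the oldest is Statherian and the youngest is Neogene; youngest to oldest: Neogene, Carboniferous, Cryogenian, Statherian.
Oldest start 1800 minus youngest end 2.58 gives 1797.42 Myr overall.
Individual lengths (start − end): Carboniferous 60; Cryogenian 85; Statherian 200; Neogene 20.45. The largest is Statherian at 200 Myr.

Neogene, Carboniferous, Cryogenian, Statherian; total span 1797.42 Myr; longest is Statherian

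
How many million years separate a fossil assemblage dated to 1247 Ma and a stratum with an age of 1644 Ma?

397 million years

1644 − 1247 = 397 million years.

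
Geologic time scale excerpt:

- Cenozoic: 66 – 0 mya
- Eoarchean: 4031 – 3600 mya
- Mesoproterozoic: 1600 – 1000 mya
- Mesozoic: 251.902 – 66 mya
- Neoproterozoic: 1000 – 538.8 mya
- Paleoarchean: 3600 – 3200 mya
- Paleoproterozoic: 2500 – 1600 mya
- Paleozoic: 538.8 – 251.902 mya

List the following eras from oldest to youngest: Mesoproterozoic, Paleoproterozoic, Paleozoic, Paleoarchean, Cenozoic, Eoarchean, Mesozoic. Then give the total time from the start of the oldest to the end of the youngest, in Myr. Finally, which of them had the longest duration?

Start ages (Ma): Eoarchean 4031, Paleoarchean 3600, Paleoproterozoic 2500, Mesoproterozoic 1600, Paleozoic 538.8, Mesozoic 251.902, Cenozoic 66.
Ordered oldest to youngest: Eoarchean, Paleoarchean, Paleoproterozoic, Mesoproterozoic, Paleozoic, Mesozoic, Cenozoic.
Span = 4031 − 0 = 4031 Myr.
Durations: Paleoarchean 400, Eoarchean 431, Paleozoic 286.898, Mesozoic 185.902, Mesoproterozoic 600, Paleoproterozoic 900, Cenozoic 66 → longest is Paleoproterozoic (900 Myr).

Eoarchean → Paleoarchean → Paleoproterozoic → Mesoproterozoic → Paleozoic → Mesozoic → Cenozoic; total span 4031 Myr; longest is Paleoproterozoic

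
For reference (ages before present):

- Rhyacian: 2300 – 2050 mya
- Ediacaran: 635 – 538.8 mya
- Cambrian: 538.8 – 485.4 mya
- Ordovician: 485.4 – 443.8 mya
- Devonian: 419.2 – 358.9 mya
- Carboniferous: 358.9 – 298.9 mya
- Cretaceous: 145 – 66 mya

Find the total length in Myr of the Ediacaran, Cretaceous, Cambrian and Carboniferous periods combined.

Duration is start − end for each: (635 − 538.8) + (145 − 66) + (538.8 − 485.4) + (358.9 − 298.9).
That is 96.2 + 79 + 53.4 + 60, which totals 288.6 million years.

288.6 million years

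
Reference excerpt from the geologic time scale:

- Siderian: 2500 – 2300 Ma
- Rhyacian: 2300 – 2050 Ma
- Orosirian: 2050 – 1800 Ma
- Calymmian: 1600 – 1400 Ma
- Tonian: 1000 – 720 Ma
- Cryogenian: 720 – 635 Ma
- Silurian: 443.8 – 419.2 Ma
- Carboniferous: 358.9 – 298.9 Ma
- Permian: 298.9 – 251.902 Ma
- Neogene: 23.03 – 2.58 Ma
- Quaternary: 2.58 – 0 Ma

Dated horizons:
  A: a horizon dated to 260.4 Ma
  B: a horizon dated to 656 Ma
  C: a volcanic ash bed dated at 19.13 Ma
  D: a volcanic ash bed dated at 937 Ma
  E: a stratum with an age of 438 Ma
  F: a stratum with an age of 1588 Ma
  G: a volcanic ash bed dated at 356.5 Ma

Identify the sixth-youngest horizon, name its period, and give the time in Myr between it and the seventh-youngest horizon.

Smaller Ma means younger, so youngest first: C 19.13 < A 260.4 < G 356.5 < E 438 < B 656 < D 937 < F 1588.
Counting 6 along gives D (937 Ma); the excerpt puts that inside the Tonian, 1000–720 Ma.
Next in line is F (1588 Ma), and 1588 − 937 = 651 Myr.

D, in the Tonian; 651 million years to F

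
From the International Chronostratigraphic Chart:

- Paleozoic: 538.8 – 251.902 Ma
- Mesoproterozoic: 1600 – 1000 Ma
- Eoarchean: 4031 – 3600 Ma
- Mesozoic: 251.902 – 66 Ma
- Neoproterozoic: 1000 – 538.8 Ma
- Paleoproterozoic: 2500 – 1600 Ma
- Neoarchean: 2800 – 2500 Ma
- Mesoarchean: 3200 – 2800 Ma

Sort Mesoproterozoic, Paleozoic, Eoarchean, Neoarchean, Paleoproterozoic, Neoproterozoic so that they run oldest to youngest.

Eoarchean → Neoarchean → Paleoproterozoic → Mesoproterozoic → Neoproterozoic → Paleozoic

Sorting by start age (descending Ma, since larger Ma = older): Eoarchean began 4031, Neoarchean began 2800, Paleoproterozoic began 2500, Mesoproterozoic began 1600, Neoproterozoic began 1000, Paleozoic began 538.8.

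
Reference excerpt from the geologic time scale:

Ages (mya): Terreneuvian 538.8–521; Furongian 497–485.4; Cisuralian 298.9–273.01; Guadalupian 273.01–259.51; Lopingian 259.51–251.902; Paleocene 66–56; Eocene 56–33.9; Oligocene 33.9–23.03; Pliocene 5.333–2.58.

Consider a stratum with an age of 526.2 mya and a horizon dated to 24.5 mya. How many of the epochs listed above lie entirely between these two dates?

The older date is 526.2 Ma and the younger is 24.5 Ma.
Epochs with start < 526.2 and end > 24.5 Ma: Furongian (497–485.4), Cisuralian (298.9–273.01), Guadalupian (273.01–259.51), Lopingian (259.51–251.902), Paleocene (66–56), Eocene (56–33.9).
That is 6 complete epochs.

6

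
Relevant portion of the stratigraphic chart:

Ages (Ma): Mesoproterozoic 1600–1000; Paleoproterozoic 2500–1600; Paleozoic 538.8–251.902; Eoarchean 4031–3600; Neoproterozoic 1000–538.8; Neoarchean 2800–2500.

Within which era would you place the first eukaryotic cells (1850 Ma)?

Paleoproterozoic

1850 Ma lies between 2500 and 1600 Ma, so it falls in the Paleoproterozoic.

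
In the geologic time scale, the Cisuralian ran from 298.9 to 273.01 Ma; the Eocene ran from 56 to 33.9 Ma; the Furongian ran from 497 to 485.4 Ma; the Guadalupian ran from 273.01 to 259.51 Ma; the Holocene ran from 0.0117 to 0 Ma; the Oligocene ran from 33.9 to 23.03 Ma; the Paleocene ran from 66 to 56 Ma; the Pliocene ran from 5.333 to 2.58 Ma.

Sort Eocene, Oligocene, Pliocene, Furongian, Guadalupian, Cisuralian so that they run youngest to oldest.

The oldest of these is Furongian (starts 497 Ma) and the youngest is Pliocene (ends 2.58 Ma).
In between, by decreasing start age: Cisuralian (298.9), Guadalupian (273.01), Eocene (56), Oligocene (33.9).
Listing youngest first means reversing that sequence.

Pliocene → Oligocene → Eocene → Guadalupian → Cisuralian → Furongian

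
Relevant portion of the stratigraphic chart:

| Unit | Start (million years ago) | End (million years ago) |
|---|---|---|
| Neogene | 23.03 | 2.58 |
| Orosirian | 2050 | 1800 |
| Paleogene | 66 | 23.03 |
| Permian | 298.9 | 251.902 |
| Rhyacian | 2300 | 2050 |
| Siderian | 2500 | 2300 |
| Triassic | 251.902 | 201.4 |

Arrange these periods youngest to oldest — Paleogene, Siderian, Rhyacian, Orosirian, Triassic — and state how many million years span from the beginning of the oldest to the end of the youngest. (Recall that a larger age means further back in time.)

Start ages (Ma): Siderian 2500, Rhyacian 2300, Orosirian 2050, Triassic 251.902, Paleogene 66.
Ordered youngest to oldest: Paleogene, Triassic, Orosirian, Rhyacian, Siderian.
Span = 2500 − 23.03 = 2476.97 Myr.

Paleogene, Triassic, Orosirian, Rhyacian, Siderian; total span 2476.97 Myr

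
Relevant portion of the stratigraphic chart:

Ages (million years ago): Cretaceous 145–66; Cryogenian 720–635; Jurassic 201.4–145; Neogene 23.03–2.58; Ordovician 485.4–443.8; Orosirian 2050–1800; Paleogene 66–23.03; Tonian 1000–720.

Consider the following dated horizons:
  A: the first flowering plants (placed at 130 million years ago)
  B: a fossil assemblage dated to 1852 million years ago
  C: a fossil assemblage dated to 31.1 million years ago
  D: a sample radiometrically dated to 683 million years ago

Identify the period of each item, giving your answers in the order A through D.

A — Cretaceous; B — Orosirian; C — Paleogene; D — Cryogenian

A: 130 Ma lies in 145–66 Ma, so Cretaceous.
B: 1852 Ma lies in 2050–1800 Ma, so Orosirian.
C: 31.1 Ma lies in 66–23.03 Ma, so Paleogene.
D: 683 Ma lies in 720–635 Ma, so Cryogenian.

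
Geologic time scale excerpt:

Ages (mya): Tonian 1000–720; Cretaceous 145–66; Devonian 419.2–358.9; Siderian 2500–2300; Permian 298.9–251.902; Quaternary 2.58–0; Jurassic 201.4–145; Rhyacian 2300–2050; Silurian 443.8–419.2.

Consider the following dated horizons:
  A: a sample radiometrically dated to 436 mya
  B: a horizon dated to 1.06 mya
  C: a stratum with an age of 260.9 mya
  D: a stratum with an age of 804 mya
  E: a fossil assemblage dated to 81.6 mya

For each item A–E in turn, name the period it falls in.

A: 436 Ma lies in 443.8–419.2 Ma, so Silurian.
B: 1.06 Ma lies in 2.58–0 Ma, so Quaternary.
C: 260.9 Ma lies in 298.9–251.902 Ma, so Permian.
D: 804 Ma lies in 1000–720 Ma, so Tonian.
E: 81.6 Ma lies in 145–66 Ma, so Cretaceous.

A — Silurian; B — Quaternary; C — Permian; D — Tonian; E — Cretaceous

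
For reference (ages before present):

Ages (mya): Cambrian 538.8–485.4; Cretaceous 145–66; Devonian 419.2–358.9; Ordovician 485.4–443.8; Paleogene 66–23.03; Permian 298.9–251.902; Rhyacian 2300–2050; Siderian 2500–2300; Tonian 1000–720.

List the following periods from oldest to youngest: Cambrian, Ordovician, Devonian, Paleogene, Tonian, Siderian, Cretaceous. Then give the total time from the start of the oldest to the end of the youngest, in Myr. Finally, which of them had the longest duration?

From the excerpt: Cambrian 538.8–485.4; Ordovician 485.4–443.8; Devonian 419.2–358.9; Paleogene 66–23.03; Tonian 1000–720; Siderian 2500–2300; Cretaceous 145–66 (Ma).
Larger Ma is earlier, so the oldest is Siderian and the youngest is Paleogene; oldest to youngest: Siderian, Tonian, Cambrian, Ordovician, Devonian, Cretaceous, Paleogene.
Oldest start 2500 minus youngest end 23.03 gives 2476.97 Myr overall.
Individual lengths (start − end): Tonian 280; Cretaceous 79; Paleogene 42.97; Ordovician 41.6; Siderian 200; Devonian 60.3; Cambrian 53.4. The largest is Tonian at 280 Myr.

Siderian, Tonian, Cambrian, Ordovician, Devonian, Cretaceous, Paleogene; total span 2476.97 Myr; longest is Tonian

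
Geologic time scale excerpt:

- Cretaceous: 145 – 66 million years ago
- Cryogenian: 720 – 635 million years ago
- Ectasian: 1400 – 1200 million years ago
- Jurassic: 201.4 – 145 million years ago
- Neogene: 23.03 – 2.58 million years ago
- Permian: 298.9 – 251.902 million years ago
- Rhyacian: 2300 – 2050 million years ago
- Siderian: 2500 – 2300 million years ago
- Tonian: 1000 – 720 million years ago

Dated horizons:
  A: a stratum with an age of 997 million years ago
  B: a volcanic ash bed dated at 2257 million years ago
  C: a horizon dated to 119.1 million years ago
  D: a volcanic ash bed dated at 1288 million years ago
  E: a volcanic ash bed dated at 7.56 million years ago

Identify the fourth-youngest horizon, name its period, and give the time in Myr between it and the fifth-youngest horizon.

D, in the Ectasian; 969 million years to B

Smaller Ma means younger, so youngest first: E 7.56 < C 119.1 < A 997 < D 1288 < B 2257.
Counting 4 along gives D (1288 Ma); the excerpt puts that inside the Ectasian, 1400–1200 Ma.
Next in line is B (2257 Ma), and 2257 − 1288 = 969 Myr.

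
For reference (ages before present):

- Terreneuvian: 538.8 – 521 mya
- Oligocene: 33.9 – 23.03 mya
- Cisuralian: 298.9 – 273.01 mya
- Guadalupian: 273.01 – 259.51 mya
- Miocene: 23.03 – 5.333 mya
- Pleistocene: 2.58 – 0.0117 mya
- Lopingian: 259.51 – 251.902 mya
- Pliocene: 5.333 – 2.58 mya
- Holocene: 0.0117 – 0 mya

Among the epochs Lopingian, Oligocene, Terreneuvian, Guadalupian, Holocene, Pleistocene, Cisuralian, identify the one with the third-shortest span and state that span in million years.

Lopingian, 7.608 million years

Durations: Lopingian 7.608; Oligocene 10.87; Terreneuvian 17.8; Guadalupian 13.5; Holocene 0.0117; Pleistocene 2.5683; Cisuralian 25.89 Myr.
Sorted shortest-first: Holocene (0.0117), Pleistocene (2.5683), Lopingian (7.608), Oligocene (10.87), Guadalupian (13.5), Terreneuvian (17.8), Cisuralian (25.89).
The third shortest is Lopingian at 7.608 Myr.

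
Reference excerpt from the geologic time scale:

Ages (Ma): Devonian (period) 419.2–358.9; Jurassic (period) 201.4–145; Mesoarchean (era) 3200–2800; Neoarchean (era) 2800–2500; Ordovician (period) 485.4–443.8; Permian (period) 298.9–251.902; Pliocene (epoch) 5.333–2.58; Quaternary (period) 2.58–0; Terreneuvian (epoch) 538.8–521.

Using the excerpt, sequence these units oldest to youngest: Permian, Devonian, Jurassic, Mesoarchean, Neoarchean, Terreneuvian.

Read off each span (Ma): Permian 298.9–251.902; Devonian 419.2–358.9; Jurassic 201.4–145; Mesoarchean 3200–2800; Neoarchean 2800–2500; Terreneuvian 538.8–521.
Larger Ma is older, so oldest→youngest is Mesoarchean, Neoarchean, Terreneuvian, Devonian, Permian, Jurassic.

Mesoarchean, then Neoarchean, then Terreneuvian, then Devonian, then Permian, then Jurassic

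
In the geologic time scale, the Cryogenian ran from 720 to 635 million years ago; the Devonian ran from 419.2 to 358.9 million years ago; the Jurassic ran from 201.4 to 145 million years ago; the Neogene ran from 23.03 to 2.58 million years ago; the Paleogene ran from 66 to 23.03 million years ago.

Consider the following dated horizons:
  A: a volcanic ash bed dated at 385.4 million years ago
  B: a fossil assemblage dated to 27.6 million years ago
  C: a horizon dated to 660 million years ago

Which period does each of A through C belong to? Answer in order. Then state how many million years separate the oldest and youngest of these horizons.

Match each age against the start–end ranges in the excerpt: A = 385.4 Ma → Devonian (419.2–358.9); B = 27.6 Ma → Paleogene (66–23.03); C = 660 Ma → Cryogenian (720–635).
The largest age is 660 Ma and the smallest is 27.6 Ma; their difference is 632.4 Myr.

A — Devonian; B — Paleogene; C — Cryogenian; span 632.4 million years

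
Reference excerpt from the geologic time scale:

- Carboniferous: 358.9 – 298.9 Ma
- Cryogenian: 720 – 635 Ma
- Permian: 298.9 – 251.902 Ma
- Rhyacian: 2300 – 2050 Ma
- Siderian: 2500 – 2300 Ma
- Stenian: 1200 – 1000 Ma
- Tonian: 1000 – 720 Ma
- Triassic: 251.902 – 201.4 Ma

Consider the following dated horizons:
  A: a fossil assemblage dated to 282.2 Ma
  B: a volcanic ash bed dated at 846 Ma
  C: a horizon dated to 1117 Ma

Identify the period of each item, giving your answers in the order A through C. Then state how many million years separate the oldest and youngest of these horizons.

A: 282.2 Ma lies in 298.9–251.902 Ma, so Permian.
B: 846 Ma lies in 1000–720 Ma, so Tonian.
C: 1117 Ma lies in 1200–1000 Ma, so Stenian.
Oldest = 1117 Ma, youngest = 282.2 Ma → span 834.8 Myr.

A — Permian; B — Tonian; C — Stenian; span 834.8 million years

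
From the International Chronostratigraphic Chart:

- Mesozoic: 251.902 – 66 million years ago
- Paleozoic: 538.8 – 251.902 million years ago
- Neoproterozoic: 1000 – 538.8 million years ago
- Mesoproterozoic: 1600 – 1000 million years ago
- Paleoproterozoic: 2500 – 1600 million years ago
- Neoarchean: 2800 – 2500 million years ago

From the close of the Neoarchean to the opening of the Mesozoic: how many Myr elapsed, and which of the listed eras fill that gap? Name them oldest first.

2248.098 million years; Paleoproterozoic, Mesoproterozoic, Neoproterozoic, Paleozoic

End of Neoarchean = 2500 Ma; start of Mesozoic = 251.902 Ma.
Gap = 2500 − 251.902 = 2248.098 Myr.
Eras wholly inside 2500–251.902 Ma: Paleoproterozoic (2500–1600), Mesoproterozoic (1600–1000), Neoproterozoic (1000–538.8), Paleozoic (538.8–251.902).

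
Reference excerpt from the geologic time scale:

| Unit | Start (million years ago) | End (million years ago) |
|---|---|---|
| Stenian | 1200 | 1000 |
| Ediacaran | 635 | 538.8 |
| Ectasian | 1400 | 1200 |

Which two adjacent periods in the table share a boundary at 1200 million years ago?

The Ectasian ends at 1200 million years ago and the Stenian begins at 1200 million years ago, so they share that boundary.

Ectasian and Stenian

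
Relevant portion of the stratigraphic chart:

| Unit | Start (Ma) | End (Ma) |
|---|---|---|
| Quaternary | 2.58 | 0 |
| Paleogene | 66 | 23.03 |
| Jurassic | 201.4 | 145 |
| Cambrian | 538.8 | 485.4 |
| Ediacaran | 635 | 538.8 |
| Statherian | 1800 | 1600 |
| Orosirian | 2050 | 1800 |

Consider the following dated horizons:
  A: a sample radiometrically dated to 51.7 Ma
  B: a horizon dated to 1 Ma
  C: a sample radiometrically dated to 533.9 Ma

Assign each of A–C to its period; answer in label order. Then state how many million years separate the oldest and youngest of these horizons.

A — Paleogene; B — Quaternary; C — Cambrian; span 532.9 million years

Match each age against the start–end ranges in the excerpt: A = 51.7 Ma → Paleogene (66–23.03); B = 1 Ma → Quaternary (2.58–0); C = 533.9 Ma → Cambrian (538.8–485.4).
The largest age is 533.9 Ma and the smallest is 1 Ma; their difference is 532.9 Myr.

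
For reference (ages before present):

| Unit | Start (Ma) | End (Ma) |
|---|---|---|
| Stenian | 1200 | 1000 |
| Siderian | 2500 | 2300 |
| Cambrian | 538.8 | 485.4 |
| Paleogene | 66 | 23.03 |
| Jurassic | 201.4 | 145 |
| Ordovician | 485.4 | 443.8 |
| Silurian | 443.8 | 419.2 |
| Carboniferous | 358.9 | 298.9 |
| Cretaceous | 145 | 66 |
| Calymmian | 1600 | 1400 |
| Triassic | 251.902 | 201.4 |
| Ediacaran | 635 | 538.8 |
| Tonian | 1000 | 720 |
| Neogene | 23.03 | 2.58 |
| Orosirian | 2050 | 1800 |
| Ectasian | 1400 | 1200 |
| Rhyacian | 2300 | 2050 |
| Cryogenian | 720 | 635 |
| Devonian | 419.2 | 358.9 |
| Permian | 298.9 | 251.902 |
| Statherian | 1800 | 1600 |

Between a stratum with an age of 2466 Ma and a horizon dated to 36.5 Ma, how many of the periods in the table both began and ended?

The older date is 2466 Ma and the younger is 36.5 Ma.
Periods with start < 2466 and end > 36.5 Ma: Rhyacian (2300–2050), Orosirian (2050–1800), Statherian (1800–1600), Calymmian (1600–1400), Ectasian (1400–1200), Stenian (1200–1000), Tonian (1000–720), Cryogenian (720–635), Ediacaran (635–538.8), Cambrian (538.8–485.4), Ordovician (485.4–443.8), Silurian (443.8–419.2), Devonian (419.2–358.9), Carboniferous (358.9–298.9), Permian (298.9–251.902), Triassic (251.902–201.4), Jurassic (201.4–145), Cretaceous (145–66).
That is 18 complete periods.

18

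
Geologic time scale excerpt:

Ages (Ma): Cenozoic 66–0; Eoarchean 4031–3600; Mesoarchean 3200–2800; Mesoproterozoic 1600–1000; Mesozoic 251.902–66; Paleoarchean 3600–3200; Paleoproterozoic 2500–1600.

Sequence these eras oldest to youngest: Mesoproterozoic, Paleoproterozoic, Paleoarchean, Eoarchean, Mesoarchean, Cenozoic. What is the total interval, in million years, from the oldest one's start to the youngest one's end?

From the excerpt: Mesoproterozoic 1600–1000; Paleoproterozoic 2500–1600; Paleoarchean 3600–3200; Eoarchean 4031–3600; Mesoarchean 3200–2800; Cenozoic 66–0 (Ma).
Larger Ma is earlier, so the oldest is Eoarchean and the youngest is Cenozoic; oldest to youngest: Eoarchean, Paleoarchean, Mesoarchean, Paleoproterozoic, Mesoproterozoic, Cenozoic.
Oldest start 4031 minus youngest end 0 gives 4031 Myr overall.

Eoarchean → Paleoarchean → Mesoarchean → Paleoproterozoic → Mesoproterozoic → Cenozoic; total span 4031 Myr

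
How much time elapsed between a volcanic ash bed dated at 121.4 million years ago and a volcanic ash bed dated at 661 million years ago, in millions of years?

661 − 121.4 = 539.6 million years.

539.6 million years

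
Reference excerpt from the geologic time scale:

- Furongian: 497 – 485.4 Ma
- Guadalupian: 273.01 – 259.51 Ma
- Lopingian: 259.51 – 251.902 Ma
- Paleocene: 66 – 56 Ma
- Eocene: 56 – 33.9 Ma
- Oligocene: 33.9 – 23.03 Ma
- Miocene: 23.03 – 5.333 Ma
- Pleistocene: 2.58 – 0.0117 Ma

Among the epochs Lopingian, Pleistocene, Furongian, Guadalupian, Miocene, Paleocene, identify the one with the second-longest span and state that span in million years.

Start − end for each: Lopingian 259.51 − 251.902 = 7.608; Pleistocene 2.58 − 0.0117 = 2.5683; Furongian 497 − 485.4 = 11.6; Guadalupian 273.01 − 259.51 = 13.5; Miocene 23.03 − 5.333 = 17.697; Paleocene 66 − 56 = 10.
Ranking these from longest: Miocene > Guadalupian > Furongian > Paleocene > Lopingian > Pleistocene.
Position 2 in that ranking is Guadalupian, which lasted 13.5 Myr.

Guadalupian, 13.5 million years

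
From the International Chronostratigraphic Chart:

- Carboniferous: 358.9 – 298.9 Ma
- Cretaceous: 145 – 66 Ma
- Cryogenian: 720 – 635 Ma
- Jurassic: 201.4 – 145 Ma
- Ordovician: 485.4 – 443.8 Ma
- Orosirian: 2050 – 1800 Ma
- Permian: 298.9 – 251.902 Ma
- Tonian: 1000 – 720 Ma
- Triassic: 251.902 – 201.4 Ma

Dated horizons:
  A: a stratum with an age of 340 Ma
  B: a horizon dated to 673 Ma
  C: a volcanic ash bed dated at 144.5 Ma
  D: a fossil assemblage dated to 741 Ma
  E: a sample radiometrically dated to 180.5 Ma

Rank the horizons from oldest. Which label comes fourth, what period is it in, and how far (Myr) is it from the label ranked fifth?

Larger Ma means older, so oldest first: D 741 > B 673 > A 340 > E 180.5 > C 144.5.
Counting 4 along gives E (180.5 Ma); the excerpt puts that inside the Jurassic, 201.4–145 Ma.
Next in line is C (144.5 Ma), and 180.5 − 144.5 = 36 Myr.

E, in the Jurassic; 36 million years to C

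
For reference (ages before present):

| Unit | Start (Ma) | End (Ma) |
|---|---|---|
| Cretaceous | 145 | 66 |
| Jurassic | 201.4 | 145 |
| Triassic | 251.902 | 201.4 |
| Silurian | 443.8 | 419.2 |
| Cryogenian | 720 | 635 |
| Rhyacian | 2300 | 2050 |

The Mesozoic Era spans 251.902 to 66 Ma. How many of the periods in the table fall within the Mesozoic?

3

Periods inside 251.902–66 Ma: Triassic, Jurassic, Cretaceous — 3 in total.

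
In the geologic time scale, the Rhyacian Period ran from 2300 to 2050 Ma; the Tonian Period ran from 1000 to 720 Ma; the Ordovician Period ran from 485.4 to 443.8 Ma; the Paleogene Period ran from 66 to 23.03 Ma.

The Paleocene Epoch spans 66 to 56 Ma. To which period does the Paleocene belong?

The Paleocene (66–56 Ma) lies entirely within 66–23.03 Ma, the Paleogene Period.

Paleogene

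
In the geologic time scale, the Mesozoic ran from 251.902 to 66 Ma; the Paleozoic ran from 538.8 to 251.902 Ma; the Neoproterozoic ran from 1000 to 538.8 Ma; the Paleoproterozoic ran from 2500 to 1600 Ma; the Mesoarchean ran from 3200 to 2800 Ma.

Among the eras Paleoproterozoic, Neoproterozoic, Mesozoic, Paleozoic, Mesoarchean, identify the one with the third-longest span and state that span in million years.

Mesoarchean, 400 million years

Start − end for each: Paleoproterozoic 2500 − 1600 = 900; Neoproterozoic 1000 − 538.8 = 461.2; Mesozoic 251.902 − 66 = 185.902; Paleozoic 538.8 − 251.902 = 286.898; Mesoarchean 3200 − 2800 = 400.
Ranking these from longest: Paleoproterozoic > Neoproterozoic > Mesoarchean > Paleozoic > Mesozoic.
Position 3 in that ranking is Mesoarchean, which lasted 400 Myr.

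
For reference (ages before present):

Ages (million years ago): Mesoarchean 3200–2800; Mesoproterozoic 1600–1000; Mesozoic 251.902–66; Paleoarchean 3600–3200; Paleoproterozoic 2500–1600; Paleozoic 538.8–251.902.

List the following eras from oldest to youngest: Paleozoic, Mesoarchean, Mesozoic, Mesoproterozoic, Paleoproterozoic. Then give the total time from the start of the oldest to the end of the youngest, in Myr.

Mesoarchean, Paleoproterozoic, Mesoproterozoic, Paleozoic, Mesozoic; total span 3134 Myr

Start ages (Ma): Mesoarchean 3200, Paleoproterozoic 2500, Mesoproterozoic 1600, Paleozoic 538.8, Mesozoic 251.902.
Ordered oldest to youngest: Mesoarchean, Paleoproterozoic, Mesoproterozoic, Paleozoic, Mesozoic.
Span = 3200 − 66 = 3134 Myr.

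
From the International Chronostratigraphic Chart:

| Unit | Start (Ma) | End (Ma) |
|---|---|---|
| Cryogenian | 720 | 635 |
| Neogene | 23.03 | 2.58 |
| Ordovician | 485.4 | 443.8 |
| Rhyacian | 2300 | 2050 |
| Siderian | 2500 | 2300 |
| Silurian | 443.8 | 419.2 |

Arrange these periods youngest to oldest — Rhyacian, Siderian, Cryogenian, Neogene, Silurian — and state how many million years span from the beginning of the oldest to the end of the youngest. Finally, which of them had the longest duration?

Start ages (Ma): Siderian 2500, Rhyacian 2300, Cryogenian 720, Silurian 443.8, Neogene 23.03.
Ordered youngest to oldest: Neogene, Silurian, Cryogenian, Rhyacian, Siderian.
Span = 2500 − 2.58 = 2497.42 Myr.
Durations: Rhyacian 250, Neogene 20.45, Silurian 24.6, Siderian 200, Cryogenian 85 → longest is Rhyacian (250 Myr).

Neogene, Silurian, Cryogenian, Rhyacian, Siderian; total span 2497.42 Myr; longest is Rhyacian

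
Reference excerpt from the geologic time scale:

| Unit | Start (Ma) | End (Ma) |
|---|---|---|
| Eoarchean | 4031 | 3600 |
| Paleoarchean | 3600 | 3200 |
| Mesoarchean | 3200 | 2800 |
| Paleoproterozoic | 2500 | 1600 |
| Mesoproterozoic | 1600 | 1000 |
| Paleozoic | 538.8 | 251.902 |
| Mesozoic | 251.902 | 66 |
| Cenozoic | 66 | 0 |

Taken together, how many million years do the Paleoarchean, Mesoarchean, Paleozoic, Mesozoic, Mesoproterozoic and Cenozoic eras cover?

Each duration: Paleoarchean = 400; Mesoarchean = 400; Paleozoic = 286.898; Mesozoic = 185.902; Mesoproterozoic = 600; Cenozoic = 66.
Sum: 400 + 400 + 286.898 + 185.902 + 600 + 66 = 1938.8 Myr.

1938.8 million years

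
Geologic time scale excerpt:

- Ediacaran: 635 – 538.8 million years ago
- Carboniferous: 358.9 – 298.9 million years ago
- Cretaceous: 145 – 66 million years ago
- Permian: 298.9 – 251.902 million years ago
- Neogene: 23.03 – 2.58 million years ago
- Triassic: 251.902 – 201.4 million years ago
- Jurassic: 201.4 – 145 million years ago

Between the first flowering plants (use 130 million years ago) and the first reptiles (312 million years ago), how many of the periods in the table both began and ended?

3

The older date is 312 Ma and the younger is 130 Ma.
Periods with start < 312 and end > 130 Ma: Permian (298.9–251.902), Triassic (251.902–201.4), Jurassic (201.4–145).
That is 3 complete periods.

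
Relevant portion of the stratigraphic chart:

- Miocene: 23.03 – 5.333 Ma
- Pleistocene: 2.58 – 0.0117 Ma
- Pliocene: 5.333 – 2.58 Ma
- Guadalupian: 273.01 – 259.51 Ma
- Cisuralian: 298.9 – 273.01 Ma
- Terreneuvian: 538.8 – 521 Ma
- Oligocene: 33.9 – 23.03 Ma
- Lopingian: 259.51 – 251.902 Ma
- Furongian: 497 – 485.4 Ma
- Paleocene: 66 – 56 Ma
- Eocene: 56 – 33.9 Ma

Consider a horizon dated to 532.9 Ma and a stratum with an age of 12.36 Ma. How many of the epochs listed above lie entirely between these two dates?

7

532.9 Ma sits inside the Terreneuvian (538.8–521) and 12.36 Ma inside the Miocene (23.03–5.333); neither of those is wholly between the two dates.
The listed epochs lying completely between them are Furongian, Cisuralian, Guadalupian, Lopingian, Paleocene, Eocene, Oligocene — 7 in all.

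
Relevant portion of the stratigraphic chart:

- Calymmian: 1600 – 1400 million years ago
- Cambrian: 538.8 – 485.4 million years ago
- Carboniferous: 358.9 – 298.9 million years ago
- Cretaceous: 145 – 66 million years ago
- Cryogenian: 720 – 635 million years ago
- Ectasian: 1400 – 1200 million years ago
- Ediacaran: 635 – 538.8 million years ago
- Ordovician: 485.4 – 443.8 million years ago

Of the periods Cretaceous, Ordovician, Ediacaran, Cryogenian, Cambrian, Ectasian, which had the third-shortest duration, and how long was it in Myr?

Durations: Cretaceous 79; Ordovician 41.6; Ediacaran 96.2; Cryogenian 85; Cambrian 53.4; Ectasian 200 Myr.
Sorted shortest-first: Ordovician (41.6), Cambrian (53.4), Cretaceous (79), Cryogenian (85), Ediacaran (96.2), Ectasian (200).
The third shortest is Cretaceous at 79 Myr.

Cretaceous, 79 million years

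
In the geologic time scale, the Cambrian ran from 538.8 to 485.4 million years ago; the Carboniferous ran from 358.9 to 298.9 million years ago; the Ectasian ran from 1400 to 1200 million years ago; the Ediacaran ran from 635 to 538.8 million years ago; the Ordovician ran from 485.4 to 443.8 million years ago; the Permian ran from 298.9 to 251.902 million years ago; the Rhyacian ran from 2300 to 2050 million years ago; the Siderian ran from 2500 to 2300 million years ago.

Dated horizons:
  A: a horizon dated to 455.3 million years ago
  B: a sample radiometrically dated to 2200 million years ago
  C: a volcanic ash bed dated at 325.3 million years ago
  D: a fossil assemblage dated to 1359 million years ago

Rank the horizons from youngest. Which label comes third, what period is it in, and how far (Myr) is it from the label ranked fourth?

D, in the Ectasian; 841 million years to B

Smaller Ma means younger, so youngest first: C 325.3 < A 455.3 < D 1359 < B 2200.
Counting 3 along gives D (1359 Ma); the excerpt puts that inside the Ectasian, 1400–1200 Ma.
Next in line is B (2200 Ma), and 2200 − 1359 = 841 Myr.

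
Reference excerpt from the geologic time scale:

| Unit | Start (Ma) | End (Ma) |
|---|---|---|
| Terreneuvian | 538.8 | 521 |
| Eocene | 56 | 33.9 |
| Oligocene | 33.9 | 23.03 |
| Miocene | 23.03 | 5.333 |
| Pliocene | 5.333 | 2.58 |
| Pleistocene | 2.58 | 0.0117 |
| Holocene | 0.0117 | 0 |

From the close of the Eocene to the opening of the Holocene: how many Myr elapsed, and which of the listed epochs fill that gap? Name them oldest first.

End of Eocene = 33.9 Ma; start of Holocene = 0.0117 Ma.
Gap = 33.9 − 0.0117 = 33.8883 Myr.
Epochs wholly inside 33.9–0.0117 Ma: Oligocene (33.9–23.03), Miocene (23.03–5.333), Pliocene (5.333–2.58), Pleistocene (2.58–0.0117).

33.8883 million years; Oligocene, Miocene, Pliocene, Pleistocene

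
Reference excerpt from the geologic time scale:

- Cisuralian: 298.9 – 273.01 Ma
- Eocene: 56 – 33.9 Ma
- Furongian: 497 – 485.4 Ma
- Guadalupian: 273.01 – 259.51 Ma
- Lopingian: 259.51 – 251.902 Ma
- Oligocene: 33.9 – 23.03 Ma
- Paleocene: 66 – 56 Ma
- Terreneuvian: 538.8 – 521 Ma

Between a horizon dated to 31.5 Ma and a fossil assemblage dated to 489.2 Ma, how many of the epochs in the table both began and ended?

The older date is 489.2 Ma and the younger is 31.5 Ma.
Epochs with start < 489.2 and end > 31.5 Ma: Cisuralian (298.9–273.01), Guadalupian (273.01–259.51), Lopingian (259.51–251.902), Paleocene (66–56), Eocene (56–33.9).
That is 5 complete epochs.

5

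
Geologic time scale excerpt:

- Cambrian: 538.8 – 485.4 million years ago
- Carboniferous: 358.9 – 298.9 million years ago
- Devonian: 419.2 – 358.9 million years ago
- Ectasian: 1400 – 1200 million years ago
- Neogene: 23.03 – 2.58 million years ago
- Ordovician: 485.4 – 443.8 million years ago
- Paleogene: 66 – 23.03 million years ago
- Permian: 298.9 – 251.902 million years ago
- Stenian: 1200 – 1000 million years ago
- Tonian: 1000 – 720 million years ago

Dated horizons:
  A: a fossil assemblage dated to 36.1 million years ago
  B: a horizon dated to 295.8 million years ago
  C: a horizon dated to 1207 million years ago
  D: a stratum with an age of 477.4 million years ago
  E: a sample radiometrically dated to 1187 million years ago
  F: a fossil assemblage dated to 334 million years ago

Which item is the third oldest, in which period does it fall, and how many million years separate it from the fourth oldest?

D, in the Ordovician; 143.4 million years to F

Sorted oldest-first by Ma: C (1207), E (1187), D (477.4), F (334), B (295.8), A (36.1).
The third oldest is D at 477.4 Ma, which lies in 485.4–443.8 Ma: the Ordovician.
The fourth oldest is F at 334 Ma; separation = |477.4 − 334| = 143.4 Myr.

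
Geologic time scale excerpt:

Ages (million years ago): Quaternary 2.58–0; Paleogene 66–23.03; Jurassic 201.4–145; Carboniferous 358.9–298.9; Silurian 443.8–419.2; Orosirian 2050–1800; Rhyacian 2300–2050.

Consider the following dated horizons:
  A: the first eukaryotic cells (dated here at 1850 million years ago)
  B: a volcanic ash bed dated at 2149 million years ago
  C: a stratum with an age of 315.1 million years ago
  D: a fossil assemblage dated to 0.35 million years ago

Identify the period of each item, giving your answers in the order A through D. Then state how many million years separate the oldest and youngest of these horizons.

A — Orosirian; B — Rhyacian; C — Carboniferous; D — Quaternary; span 2148.65 million years

Match each age against the start–end ranges in the excerpt: A = 1850 Ma → Orosirian (2050–1800); B = 2149 Ma → Rhyacian (2300–2050); C = 315.1 Ma → Carboniferous (358.9–298.9); D = 0.35 Ma → Quaternary (2.58–0).
The largest age is 2149 Ma and the smallest is 0.35 Ma; their difference is 2148.65 Myr.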